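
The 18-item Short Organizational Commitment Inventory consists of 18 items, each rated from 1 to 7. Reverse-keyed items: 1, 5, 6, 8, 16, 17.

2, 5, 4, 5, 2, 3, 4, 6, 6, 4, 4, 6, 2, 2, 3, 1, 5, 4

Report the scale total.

78

Reverse-keyed items use 8 − raw:
  item 1: 8 − 2 = 6
  item 5: 8 − 2 = 6
  item 6: 8 − 3 = 5
  item 8: 8 − 6 = 2
  item 16: 8 − 1 = 7
  item 17: 8 − 5 = 3
After reverse-coding: 6, 5, 4, 5, 6, 5, 4, 2, 6, 4, 4, 6, 2, 2, 3, 7, 3, 4
Total = 6 + 5 + 4 + 5 + 6 + 5 + 4 + 2 + 6 + 4 + 4 + 6 + 2 + 2 + 3 + 7 + 3 + 4 = 78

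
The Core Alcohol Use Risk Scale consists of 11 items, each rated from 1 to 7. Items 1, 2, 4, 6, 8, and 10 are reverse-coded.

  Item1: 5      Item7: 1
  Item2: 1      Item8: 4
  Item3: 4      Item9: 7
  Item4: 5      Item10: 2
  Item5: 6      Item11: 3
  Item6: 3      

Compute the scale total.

49

Reverse-coded items use 8 − raw:
  item 1: 8 − 5 = 3
  item 2: 8 − 1 = 7
  item 4: 8 − 5 = 3
  item 6: 8 − 3 = 5
  item 8: 8 − 4 = 4
  item 10: 8 − 2 = 6
Scored responses: 3, 7, 4, 3, 6, 5, 1, 4, 7, 6, 3
Total = 3 + 7 + 4 + 3 + 6 + 5 + 1 + 4 + 7 + 6 + 3 = 49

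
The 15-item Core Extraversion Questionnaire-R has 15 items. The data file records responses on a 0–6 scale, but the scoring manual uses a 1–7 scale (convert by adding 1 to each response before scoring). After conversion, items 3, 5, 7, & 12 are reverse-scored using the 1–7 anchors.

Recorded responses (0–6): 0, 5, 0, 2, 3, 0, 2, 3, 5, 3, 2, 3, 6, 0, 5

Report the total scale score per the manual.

Convert to 1–7: 1, 6, 1, 3, 4, 1, 3, 4, 6, 4, 3, 4, 7, 1, 6
Reverse-coded (reverse-coded value = 8 − response):
  item 3: 8 − 1 = 7
  item 5: 8 − 4 = 4
  item 7: 8 − 3 = 5
  item 12: 8 − 4 = 4
Scored: 1, 6, 7, 3, 4, 1, 5, 4, 6, 4, 3, 4, 7, 1, 6
Total = 62

62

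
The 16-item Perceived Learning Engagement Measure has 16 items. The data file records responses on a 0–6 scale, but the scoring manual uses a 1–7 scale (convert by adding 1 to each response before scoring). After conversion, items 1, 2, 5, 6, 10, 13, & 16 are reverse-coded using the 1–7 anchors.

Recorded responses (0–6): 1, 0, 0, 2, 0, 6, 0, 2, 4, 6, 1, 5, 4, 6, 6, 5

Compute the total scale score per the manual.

Convert to 1–7: 2, 1, 1, 3, 1, 7, 1, 3, 5, 7, 2, 6, 5, 7, 7, 6
Reverse-coded (reverse-coded value = 8 − response):
  item 1: 8 − 2 = 6
  item 2: 8 − 1 = 7
  item 5: 8 − 1 = 7
  item 6: 8 − 7 = 1
  item 10: 8 − 7 = 1
  item 13: 8 − 5 = 3
  item 16: 8 − 6 = 2
Scored: 6, 7, 1, 3, 7, 1, 1, 3, 5, 1, 2, 6, 3, 7, 7, 2
Total = 62

62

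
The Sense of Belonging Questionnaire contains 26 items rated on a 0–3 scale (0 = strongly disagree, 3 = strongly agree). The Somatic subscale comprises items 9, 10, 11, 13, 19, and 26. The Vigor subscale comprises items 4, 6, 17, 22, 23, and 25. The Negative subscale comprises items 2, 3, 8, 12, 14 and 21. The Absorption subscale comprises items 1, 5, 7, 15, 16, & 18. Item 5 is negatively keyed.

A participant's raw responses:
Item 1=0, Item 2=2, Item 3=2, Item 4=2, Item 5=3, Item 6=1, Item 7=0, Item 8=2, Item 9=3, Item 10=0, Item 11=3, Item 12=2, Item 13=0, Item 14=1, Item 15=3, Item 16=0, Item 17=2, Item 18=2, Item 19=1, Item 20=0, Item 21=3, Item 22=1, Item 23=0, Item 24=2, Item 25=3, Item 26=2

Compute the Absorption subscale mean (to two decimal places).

0.83

Absorption items: 1, 5, 7, 15, 16, 18.
Of these, item 5 is negatively keyed; reversed = (0+3) − raw = 3 − raw.
  item 1: 0
  item 5: 3 − 3 = 0
  item 7: 0
  item 15: 3
  item 16: 0
  item 18: 2
Sum = 0 + 0 + 0 + 3 + 0 + 2 = 5
Mean = 5 / 6 = 0.83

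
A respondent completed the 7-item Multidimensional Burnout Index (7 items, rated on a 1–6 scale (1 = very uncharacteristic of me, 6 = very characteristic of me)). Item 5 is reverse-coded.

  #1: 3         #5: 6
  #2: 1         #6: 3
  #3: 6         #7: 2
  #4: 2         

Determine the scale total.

18

Reverse-coded items use 7 − raw:
  item 5: 7 − 6 = 1
After reverse-coding: 3, 1, 6, 2, 1, 3, 2
Total = 3 + 1 + 6 + 2 + 1 + 3 + 2 = 18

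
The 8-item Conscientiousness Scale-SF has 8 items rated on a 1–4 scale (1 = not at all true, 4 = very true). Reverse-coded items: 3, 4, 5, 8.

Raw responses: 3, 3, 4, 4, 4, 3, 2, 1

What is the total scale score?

18

Reversing items 3, 4, 5, and 8 with 5 − raw:
Total = 3 + 3 + (5−4) + (5−4) + (5−4) + 3 + 2 + (5−1)
      = 3 + 3 + 1 + 1 + 1 + 3 + 2 + 4 = 18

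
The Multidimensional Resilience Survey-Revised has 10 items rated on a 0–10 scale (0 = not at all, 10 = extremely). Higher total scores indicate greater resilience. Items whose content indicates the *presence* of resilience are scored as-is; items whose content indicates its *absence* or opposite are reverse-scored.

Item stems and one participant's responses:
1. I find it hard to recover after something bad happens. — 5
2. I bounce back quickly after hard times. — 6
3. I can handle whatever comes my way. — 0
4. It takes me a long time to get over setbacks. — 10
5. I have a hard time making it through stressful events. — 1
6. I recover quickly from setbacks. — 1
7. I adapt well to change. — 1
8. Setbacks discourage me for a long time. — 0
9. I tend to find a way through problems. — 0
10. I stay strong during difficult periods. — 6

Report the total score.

Items 1, 4, 5, 8 describe the absence/opposite of resilience → reverse-score.
on a 0–10 scale, reversed = 10 − raw.
  item 1: 10 − 5 = 5
  item 2: 6
  item 3: 0
  item 4: 10 − 10 = 0
  item 5: 10 − 1 = 9
  item 6: 1
  item 7: 1
  item 8: 10 − 0 = 10
  item 9: 0
  item 10: 6
Total = 5 + 6 + 0 + 0 + 9 + 1 + 1 + 10 + 0 + 6 = 38

38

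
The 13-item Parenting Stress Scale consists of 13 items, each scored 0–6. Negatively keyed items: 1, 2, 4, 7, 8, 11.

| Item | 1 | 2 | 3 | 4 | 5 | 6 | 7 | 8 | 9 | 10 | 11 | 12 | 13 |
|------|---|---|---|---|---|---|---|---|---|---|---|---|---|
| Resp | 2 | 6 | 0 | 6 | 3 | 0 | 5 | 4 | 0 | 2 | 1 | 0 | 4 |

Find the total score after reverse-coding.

21

Raw sum = 33. Negatively keyed items: 1, 2, 4, 7, 8, 11; their raw sum = 24.
Each reversal replaces raw with 6 − raw, changing the total by 6 − 2·raw per item.
Total = 33 + 6·6 − 2·24 = 33 + 36 − 48 = 21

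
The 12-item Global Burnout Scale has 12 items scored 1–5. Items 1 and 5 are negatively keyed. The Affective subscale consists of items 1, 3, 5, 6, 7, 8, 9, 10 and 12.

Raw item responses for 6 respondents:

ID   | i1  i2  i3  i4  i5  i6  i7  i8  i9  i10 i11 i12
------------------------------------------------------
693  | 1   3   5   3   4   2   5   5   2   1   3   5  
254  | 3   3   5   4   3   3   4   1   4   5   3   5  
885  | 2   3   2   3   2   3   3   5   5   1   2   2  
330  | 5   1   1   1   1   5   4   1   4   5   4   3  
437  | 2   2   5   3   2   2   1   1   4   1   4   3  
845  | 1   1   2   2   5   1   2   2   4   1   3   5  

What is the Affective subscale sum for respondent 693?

Respondent 693 raw: 1, 3, 5, 3, 4, 2, 5, 5, 2, 1, 3, 5.
Affective items: 1, 3, 5, 6, 7, 8, 9, 10, 12.
Reverse-coded (on a 1–5 scale, reversed = 6 − raw):
  item 1: 6 − 1 = 5
  item 3: 5
  item 5: 6 − 4 = 2
  item 6: 2
  item 7: 5
  item 8: 5
  item 9: 2
  item 10: 1
  item 12: 5
Sum = 5 + 5 + 2 + 2 + 5 + 5 + 2 + 1 + 5 = 32

32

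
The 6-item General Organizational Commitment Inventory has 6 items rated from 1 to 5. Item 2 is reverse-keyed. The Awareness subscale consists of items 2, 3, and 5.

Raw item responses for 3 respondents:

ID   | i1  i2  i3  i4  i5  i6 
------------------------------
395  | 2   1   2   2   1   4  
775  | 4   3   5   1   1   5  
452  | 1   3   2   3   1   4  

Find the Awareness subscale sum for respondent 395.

Respondent 395 raw: 2, 1, 2, 2, 1, 4.
Awareness items: 2, 3, 5.
Reverse-coded (reversed = (1+5) − raw = 6 − raw):
  item 2: 6 − 1 = 5
  item 3: 2
  item 5: 1
Sum = 5 + 2 + 1 = 8

8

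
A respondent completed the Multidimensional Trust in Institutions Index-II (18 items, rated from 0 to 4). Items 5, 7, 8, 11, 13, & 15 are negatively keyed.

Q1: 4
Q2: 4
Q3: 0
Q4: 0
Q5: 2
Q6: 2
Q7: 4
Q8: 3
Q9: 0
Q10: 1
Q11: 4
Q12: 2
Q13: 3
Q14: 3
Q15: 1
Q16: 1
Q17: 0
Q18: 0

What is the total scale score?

24

Raw sum = 34. Negatively keyed items: 5, 7, 8, 11, 13, 15; their raw sum = 17.
Each reversal replaces raw with 4 − raw, changing the total by 4 − 2·raw per item.
Total = 34 + 6·4 − 2·17 = 34 + 24 − 34 = 24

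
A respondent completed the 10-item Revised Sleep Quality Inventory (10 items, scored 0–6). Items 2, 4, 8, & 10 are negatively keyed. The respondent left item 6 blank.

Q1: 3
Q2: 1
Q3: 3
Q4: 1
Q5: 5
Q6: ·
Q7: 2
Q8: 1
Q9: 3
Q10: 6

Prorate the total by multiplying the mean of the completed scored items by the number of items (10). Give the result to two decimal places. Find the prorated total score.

Reverse-coded (reversed = (0+6) − raw = 6 − raw):
  item 2: 6 − 1 = 5
  item 4: 6 − 1 = 5
  item 8: 6 − 1 = 5
  item 10: 6 − 6 = 0
Completed scored items (9 of 10): 3, 5, 3, 5, 5, 2, 5, 3, 0; sum = 31.
Person mean = 31 / 9 ≈ 3.4444
Prorated total = (31 / 9) × 10 = 34.44 (to 2 dp)

34.44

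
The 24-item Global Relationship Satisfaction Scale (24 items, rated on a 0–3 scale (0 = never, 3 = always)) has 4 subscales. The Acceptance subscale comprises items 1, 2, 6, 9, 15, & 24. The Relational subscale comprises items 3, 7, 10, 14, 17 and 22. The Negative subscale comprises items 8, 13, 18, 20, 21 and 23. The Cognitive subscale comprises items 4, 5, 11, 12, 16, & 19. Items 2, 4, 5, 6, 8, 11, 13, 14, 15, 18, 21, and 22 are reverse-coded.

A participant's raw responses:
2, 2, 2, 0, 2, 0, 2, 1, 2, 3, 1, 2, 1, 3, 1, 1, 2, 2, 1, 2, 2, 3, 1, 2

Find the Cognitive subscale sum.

10

Cognitive items: 4, 5, 11, 12, 16, 19.
Of these, items 4, 5 and 11 are reverse-coded; reversed = (0+3) − raw = 3 − raw.
  item 4: 3 − 0 = 3
  item 5: 3 − 2 = 1
  item 11: 3 − 1 = 2
  item 12: 2
  item 16: 1
  item 19: 1
Sum = 3 + 1 + 2 + 2 + 1 + 1 = 10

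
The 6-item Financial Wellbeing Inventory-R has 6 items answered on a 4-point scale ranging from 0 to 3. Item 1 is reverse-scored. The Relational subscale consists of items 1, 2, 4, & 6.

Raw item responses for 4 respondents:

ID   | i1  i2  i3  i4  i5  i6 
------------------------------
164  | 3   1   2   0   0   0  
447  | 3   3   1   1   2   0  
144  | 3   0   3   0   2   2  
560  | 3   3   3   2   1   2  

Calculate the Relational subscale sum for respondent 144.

2

Respondent 144 raw: 3, 0, 3, 0, 2, 2.
Relational items: 1, 2, 4, 6.
Reverse-coded (reverse-coded value = 3 − response):
  item 1: 3 − 3 = 0
  item 2: 0
  item 4: 0
  item 6: 2
Sum = 0 + 0 + 0 + 2 = 2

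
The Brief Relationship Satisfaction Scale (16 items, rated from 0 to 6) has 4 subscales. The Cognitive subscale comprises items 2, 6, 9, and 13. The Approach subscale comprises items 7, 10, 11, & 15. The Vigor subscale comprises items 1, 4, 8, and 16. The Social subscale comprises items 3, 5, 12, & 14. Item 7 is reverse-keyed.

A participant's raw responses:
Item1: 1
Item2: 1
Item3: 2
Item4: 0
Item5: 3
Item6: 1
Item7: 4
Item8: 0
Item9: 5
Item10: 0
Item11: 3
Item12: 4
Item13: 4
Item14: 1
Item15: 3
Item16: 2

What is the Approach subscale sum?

Approach items: 7, 10, 11, 15.
Of these, item 7 is reverse-keyed; on a 0–6 scale, reversed = 6 − raw.
  item 7: 6 − 4 = 2
  item 10: 0
  item 11: 3
  item 15: 3
Sum = 2 + 0 + 3 + 3 = 8

8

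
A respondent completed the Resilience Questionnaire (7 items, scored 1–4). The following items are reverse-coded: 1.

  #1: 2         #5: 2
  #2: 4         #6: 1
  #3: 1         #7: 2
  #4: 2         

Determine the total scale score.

15

Reverse-coded items (on a 1–4 scale, reversed = 5 − raw):
  item 1: 5 − 2 = 3
After reverse-coding: 3, 4, 1, 2, 2, 1, 2
Total = 3 + 4 + 1 + 2 + 2 + 1 + 2 = 15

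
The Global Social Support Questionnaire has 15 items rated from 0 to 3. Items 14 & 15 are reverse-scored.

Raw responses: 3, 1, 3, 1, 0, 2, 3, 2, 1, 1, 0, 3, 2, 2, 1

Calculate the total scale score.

25

Reverse-scored items use 3 − raw:
  item 14: 3 − 2 = 1
  item 15: 3 − 1 = 2
Scored items: 3, 1, 3, 1, 0, 2, 3, 2, 1, 1, 0, 3, 2, 1, 2
Total = 3 + 1 + 3 + 1 + 0 + 2 + 3 + 2 + 1 + 1 + 0 + 3 + 2 + 1 + 2 = 25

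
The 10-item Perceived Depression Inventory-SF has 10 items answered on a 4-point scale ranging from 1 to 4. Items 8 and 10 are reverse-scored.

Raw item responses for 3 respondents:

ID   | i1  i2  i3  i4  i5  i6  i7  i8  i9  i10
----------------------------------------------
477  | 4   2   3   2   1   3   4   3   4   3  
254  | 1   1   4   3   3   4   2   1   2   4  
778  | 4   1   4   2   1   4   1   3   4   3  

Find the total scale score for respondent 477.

Respondent 477 raw: 4, 2, 3, 2, 1, 3, 4, 3, 4, 3.
Reverse-coded (reversed = (1+4) − raw = 5 − raw):
  item 1: 4
  item 2: 2
  item 3: 3
  item 4: 2
  item 5: 1
  item 6: 3
  item 7: 4
  item 8: 5 − 3 = 2
  item 9: 4
  item 10: 5 − 3 = 2
Sum = 4 + 2 + 3 + 2 + 1 + 3 + 4 + 2 + 4 + 2 = 27

27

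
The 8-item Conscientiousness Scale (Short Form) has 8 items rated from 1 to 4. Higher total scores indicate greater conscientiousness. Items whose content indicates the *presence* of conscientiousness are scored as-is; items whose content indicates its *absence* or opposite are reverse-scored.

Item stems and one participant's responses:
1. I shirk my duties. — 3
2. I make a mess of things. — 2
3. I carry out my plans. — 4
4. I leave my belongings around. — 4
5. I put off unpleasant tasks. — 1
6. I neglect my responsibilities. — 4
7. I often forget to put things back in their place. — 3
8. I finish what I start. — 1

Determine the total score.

18

Items 1, 2, 4, 5, 6, 7 describe the absence/opposite of conscientiousness → reverse-score.
reverse-coded value = 5 − response.
  item 1: 5 − 3 = 2
  item 2: 5 − 2 = 3
  item 3: 4
  item 4: 5 − 4 = 1
  item 5: 5 − 1 = 4
  item 6: 5 − 4 = 1
  item 7: 5 − 3 = 2
  item 8: 1
Total = 2 + 3 + 4 + 1 + 4 + 1 + 2 + 1 = 18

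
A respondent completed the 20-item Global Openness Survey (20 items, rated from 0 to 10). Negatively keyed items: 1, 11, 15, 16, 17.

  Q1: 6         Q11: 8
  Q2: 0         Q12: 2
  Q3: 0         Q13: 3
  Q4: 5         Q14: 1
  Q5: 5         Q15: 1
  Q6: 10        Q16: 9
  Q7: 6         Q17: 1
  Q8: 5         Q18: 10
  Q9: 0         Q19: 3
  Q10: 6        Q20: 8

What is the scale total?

89

Raw sum = 89. Negatively keyed items: 1, 11, 15, 16, 17; their raw sum = 25.
Each reversal replaces raw with 10 − raw, changing the total by 10 − 2·raw per item.
Total = 89 + 5·10 − 2·25 = 89 + 50 − 50 = 89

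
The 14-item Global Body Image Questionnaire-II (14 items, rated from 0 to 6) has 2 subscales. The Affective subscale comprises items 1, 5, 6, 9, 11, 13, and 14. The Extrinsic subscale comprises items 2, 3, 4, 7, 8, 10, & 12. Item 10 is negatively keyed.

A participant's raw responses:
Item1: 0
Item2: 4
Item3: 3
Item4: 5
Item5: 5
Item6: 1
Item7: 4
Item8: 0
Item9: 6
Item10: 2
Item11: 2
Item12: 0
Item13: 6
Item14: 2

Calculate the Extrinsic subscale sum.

20

Extrinsic items: 2, 3, 4, 7, 8, 10, 12.
Of these, item 10 is negatively keyed; on a 0–6 scale, reversed = 6 − raw.
  item 2: 4
  item 3: 3
  item 4: 5
  item 7: 4
  item 8: 0
  item 10: 6 − 2 = 4
  item 12: 0
Sum = 4 + 3 + 5 + 4 + 0 + 4 + 0 = 20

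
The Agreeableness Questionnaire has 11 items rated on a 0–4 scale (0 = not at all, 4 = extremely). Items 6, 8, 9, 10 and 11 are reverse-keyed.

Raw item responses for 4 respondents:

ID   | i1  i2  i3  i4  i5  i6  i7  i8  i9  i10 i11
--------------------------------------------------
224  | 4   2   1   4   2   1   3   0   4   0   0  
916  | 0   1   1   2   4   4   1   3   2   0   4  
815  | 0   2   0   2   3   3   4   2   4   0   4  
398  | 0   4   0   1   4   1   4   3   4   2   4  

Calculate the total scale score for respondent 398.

19

Respondent 398 raw: 0, 4, 0, 1, 4, 1, 4, 3, 4, 2, 4.
Reverse-coded (reverse-coded value = 4 − response):
  item 1: 0
  item 2: 4
  item 3: 0
  item 4: 1
  item 5: 4
  item 6: 4 − 1 = 3
  item 7: 4
  item 8: 4 − 3 = 1
  item 9: 4 − 4 = 0
  item 10: 4 − 2 = 2
  item 11: 4 − 4 = 0
Sum = 0 + 4 + 0 + 1 + 4 + 3 + 4 + 1 + 0 + 2 + 0 = 19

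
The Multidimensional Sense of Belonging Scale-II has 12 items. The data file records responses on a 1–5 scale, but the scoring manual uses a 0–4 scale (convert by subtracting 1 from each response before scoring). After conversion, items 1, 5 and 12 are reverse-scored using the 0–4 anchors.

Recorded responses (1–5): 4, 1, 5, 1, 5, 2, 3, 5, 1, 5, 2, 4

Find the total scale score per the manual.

Convert to 0–4: 3, 0, 4, 0, 4, 1, 2, 4, 0, 4, 1, 3
Reverse-coded (reverse-coded value = 4 − response):
  item 1: 4 − 3 = 1
  item 5: 4 − 4 = 0
  item 12: 4 − 3 = 1
Scored: 1, 0, 4, 0, 0, 1, 2, 4, 0, 4, 1, 1
Total = 18

18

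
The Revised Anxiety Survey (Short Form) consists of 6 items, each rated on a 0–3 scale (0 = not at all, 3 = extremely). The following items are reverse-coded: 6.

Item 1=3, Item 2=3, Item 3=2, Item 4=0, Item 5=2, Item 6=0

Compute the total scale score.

Apply reverse scoring (on a 0–3 scale, reversed = 3 − raw):
  item 6: 3 − 0 = 3
Scored responses: 3, 3, 2, 0, 2, 3
Total = 3 + 3 + 2 + 0 + 2 + 3 = 13

13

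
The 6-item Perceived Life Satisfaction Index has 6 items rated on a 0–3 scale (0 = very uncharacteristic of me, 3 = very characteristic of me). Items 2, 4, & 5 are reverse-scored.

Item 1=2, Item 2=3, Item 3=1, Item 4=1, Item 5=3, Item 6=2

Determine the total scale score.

7

Reversing items 2, 4 and 5 with 3 − raw:
Total = 2 + (3−3) + 1 + (3−1) + (3−3) + 2
      = 2 + 0 + 1 + 2 + 0 + 2 = 7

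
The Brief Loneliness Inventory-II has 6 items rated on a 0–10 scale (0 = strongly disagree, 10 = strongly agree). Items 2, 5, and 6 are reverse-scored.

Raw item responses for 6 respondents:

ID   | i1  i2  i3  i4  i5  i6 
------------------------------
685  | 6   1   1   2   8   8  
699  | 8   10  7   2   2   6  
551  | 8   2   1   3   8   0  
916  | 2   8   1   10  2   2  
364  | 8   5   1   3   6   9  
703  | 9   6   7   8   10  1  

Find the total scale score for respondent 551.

32

Respondent 551 raw: 8, 2, 1, 3, 8, 0.
Reverse-coded (on a 0–10 scale, reversed = 10 − raw):
  item 1: 8
  item 2: 10 − 2 = 8
  item 3: 1
  item 4: 3
  item 5: 10 − 8 = 2
  item 6: 10 − 0 = 10
Sum = 8 + 8 + 1 + 3 + 2 + 10 = 32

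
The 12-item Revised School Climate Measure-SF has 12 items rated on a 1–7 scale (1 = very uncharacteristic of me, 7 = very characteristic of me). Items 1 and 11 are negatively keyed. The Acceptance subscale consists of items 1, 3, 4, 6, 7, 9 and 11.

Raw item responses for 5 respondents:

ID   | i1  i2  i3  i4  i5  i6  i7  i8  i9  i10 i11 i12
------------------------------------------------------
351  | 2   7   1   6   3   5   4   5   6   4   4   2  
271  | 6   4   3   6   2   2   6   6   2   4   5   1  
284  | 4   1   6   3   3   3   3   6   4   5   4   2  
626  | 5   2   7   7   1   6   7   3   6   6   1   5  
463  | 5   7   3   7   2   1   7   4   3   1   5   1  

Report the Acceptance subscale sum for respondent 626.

43

Respondent 626 raw: 5, 2, 7, 7, 1, 6, 7, 3, 6, 6, 1, 5.
Acceptance items: 1, 3, 4, 6, 7, 9, 11.
Reverse-coded (reverse-coded value = 8 − response):
  item 1: 8 − 5 = 3
  item 3: 7
  item 4: 7
  item 6: 6
  item 7: 7
  item 9: 6
  item 11: 8 − 1 = 7
Sum = 3 + 7 + 7 + 6 + 7 + 6 + 7 = 43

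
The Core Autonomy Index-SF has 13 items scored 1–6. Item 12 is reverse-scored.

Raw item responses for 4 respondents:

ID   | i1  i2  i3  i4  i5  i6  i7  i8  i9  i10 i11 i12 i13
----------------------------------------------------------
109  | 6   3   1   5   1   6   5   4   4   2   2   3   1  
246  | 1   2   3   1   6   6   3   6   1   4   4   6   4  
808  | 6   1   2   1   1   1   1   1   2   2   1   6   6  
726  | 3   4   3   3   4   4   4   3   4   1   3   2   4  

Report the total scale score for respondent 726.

Respondent 726 raw: 3, 4, 3, 3, 4, 4, 4, 3, 4, 1, 3, 2, 4.
Reverse-coded (reverse-coded value = 7 − response):
  item 1: 3
  item 2: 4
  item 3: 3
  item 4: 3
  item 5: 4
  item 6: 4
  item 7: 4
  item 8: 3
  item 9: 4
  item 10: 1
  item 11: 3
  item 12: 7 − 2 = 5
  item 13: 4
Sum = 3 + 4 + 3 + 3 + 4 + 4 + 4 + 3 + 4 + 1 + 3 + 5 + 4 = 45

45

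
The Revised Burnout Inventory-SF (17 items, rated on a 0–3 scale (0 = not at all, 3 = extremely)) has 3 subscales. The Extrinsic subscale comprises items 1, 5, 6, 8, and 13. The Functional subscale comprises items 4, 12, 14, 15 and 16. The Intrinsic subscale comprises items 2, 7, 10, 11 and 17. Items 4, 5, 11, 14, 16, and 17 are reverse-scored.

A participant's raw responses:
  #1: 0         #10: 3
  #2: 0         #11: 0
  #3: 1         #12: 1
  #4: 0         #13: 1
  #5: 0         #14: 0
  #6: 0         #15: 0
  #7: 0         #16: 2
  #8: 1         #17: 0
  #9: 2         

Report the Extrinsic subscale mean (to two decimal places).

1.00

Extrinsic items: 1, 5, 6, 8, 13.
Of these, item 5 is reverse-scored; on a 0–3 scale, reversed = 3 − raw.
  item 1: 0
  item 5: 3 − 0 = 3
  item 6: 0
  item 8: 1
  item 13: 1
Sum = 0 + 3 + 0 + 1 + 1 = 5
Mean = 5 / 5 = 1.00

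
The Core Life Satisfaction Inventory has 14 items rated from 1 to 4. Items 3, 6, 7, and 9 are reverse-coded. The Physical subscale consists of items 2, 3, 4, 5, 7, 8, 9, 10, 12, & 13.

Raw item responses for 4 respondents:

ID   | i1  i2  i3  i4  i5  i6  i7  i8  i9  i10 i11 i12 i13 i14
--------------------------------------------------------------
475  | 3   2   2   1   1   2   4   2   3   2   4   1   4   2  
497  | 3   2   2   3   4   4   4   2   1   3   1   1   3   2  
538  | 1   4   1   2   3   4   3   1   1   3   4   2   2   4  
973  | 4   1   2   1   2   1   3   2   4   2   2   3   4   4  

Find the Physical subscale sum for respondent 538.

Respondent 538 raw: 1, 4, 1, 2, 3, 4, 3, 1, 1, 3, 4, 2, 2, 4.
Physical items: 2, 3, 4, 5, 7, 8, 9, 10, 12, 13.
Reverse-coded (reversed = (1+4) − raw = 5 − raw):
  item 2: 4
  item 3: 5 − 1 = 4
  item 4: 2
  item 5: 3
  item 7: 5 − 3 = 2
  item 8: 1
  item 9: 5 − 1 = 4
  item 10: 3
  item 12: 2
  item 13: 2
Sum = 4 + 4 + 2 + 3 + 2 + 1 + 4 + 3 + 2 + 2 = 27

27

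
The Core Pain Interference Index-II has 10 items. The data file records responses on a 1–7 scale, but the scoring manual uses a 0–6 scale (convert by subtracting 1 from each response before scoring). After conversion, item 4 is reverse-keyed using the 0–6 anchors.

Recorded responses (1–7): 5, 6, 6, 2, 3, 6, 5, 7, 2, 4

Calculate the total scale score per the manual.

Convert to 0–6: 4, 5, 5, 1, 2, 5, 4, 6, 1, 3
Reverse-coded (on a 0–6 scale, reversed = 6 − raw):
  item 4: 6 − 1 = 5
Scored: 4, 5, 5, 5, 2, 5, 4, 6, 1, 3
Total = 40

40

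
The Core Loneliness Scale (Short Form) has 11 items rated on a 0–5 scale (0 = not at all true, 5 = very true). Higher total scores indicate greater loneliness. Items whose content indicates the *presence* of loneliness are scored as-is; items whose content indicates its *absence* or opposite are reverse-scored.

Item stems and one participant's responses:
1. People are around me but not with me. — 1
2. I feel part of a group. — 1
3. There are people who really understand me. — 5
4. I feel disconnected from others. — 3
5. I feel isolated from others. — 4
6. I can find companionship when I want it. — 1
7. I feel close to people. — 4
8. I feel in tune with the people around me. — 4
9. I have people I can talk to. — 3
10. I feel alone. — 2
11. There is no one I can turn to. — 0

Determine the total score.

Items 2, 3, 6, 7, 8, 9 describe the absence/opposite of loneliness → reverse-score.
reverse-coded value = 5 − response.
  item 1: 1
  item 2: 5 − 1 = 4
  item 3: 5 − 5 = 0
  item 4: 3
  item 5: 4
  item 6: 5 − 1 = 4
  item 7: 5 − 4 = 1
  item 8: 5 − 4 = 1
  item 9: 5 − 3 = 2
  item 10: 2
  item 11: 0
Total = 1 + 4 + 0 + 3 + 4 + 4 + 1 + 1 + 2 + 2 + 0 = 22

22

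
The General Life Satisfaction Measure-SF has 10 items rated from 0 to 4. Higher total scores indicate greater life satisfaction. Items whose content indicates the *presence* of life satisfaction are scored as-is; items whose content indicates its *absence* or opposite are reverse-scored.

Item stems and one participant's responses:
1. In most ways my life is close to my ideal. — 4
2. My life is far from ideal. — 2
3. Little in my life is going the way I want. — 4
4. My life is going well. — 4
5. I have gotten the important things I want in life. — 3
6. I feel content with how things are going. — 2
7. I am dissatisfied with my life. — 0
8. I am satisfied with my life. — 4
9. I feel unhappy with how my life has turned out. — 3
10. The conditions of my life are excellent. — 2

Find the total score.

Items 2, 3, 7, 9 describe the absence/opposite of life satisfaction → reverse-score.
reverse-coded value = 4 − response.
  item 1: 4
  item 2: 4 − 2 = 2
  item 3: 4 − 4 = 0
  item 4: 4
  item 5: 3
  item 6: 2
  item 7: 4 − 0 = 4
  item 8: 4
  item 9: 4 − 3 = 1
  item 10: 2
Total = 4 + 2 + 0 + 4 + 3 + 2 + 4 + 4 + 1 + 2 = 26

26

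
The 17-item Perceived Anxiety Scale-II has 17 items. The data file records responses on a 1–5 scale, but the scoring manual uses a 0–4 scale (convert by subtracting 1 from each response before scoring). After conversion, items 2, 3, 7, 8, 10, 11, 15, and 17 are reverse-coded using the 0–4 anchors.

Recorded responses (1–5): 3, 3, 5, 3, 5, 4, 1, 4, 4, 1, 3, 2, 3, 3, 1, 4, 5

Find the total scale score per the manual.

39

Convert to 0–4: 2, 2, 4, 2, 4, 3, 0, 3, 3, 0, 2, 1, 2, 2, 0, 3, 4
Reverse-coded (reverse-coded value = 4 − response):
  item 2: 4 − 2 = 2
  item 3: 4 − 4 = 0
  item 7: 4 − 0 = 4
  item 8: 4 − 3 = 1
  item 10: 4 − 0 = 4
  item 11: 4 − 2 = 2
  item 15: 4 − 0 = 4
  item 17: 4 − 4 = 0
Scored: 2, 2, 0, 2, 4, 3, 4, 1, 3, 4, 2, 1, 2, 2, 4, 3, 0
Total = 39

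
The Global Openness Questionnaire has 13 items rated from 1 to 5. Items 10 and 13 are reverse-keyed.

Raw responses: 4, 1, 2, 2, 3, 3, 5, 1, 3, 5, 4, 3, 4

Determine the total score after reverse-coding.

Raw sum = 40. Reverse-keyed items: 10, 13; their raw sum = 9.
Each reversal replaces raw with 6 − raw, changing the total by 6 − 2·raw per item.
Total = 40 + 2·6 − 2·9 = 40 + 12 − 18 = 34

34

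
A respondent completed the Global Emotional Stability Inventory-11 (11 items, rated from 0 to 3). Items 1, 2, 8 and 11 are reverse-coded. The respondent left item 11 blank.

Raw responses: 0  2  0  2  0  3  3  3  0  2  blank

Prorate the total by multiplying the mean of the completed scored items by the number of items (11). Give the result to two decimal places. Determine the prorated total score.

15.40

Reverse-coded (reverse-coded value = 3 − response):
  item 1: 3 − 0 = 3
  item 2: 3 − 2 = 1
  item 8: 3 − 3 = 0
Completed scored items (10 of 11): 3, 1, 0, 2, 0, 3, 3, 0, 0, 2; sum = 14.
Person mean = 14 / 10 ≈ 1.4000
Prorated total = (14 / 10) × 11 = 15.40 (to 2 dp)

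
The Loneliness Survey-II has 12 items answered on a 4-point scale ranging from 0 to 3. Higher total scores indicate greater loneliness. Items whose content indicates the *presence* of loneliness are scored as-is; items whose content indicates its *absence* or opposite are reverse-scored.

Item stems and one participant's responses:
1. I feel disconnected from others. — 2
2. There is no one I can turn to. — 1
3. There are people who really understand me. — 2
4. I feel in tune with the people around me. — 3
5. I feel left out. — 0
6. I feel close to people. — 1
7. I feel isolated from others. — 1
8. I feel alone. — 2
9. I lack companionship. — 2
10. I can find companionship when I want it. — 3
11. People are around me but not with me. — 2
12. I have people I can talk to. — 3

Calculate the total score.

Items 3, 4, 6, 10, 12 describe the absence/opposite of loneliness → reverse-score.
on a 0–3 scale, reversed = 3 − raw.
  item 1: 2
  item 2: 1
  item 3: 3 − 2 = 1
  item 4: 3 − 3 = 0
  item 5: 0
  item 6: 3 − 1 = 2
  item 7: 1
  item 8: 2
  item 9: 2
  item 10: 3 − 3 = 0
  item 11: 2
  item 12: 3 − 3 = 0
Total = 2 + 1 + 1 + 0 + 0 + 2 + 1 + 2 + 2 + 0 + 2 + 0 = 13

13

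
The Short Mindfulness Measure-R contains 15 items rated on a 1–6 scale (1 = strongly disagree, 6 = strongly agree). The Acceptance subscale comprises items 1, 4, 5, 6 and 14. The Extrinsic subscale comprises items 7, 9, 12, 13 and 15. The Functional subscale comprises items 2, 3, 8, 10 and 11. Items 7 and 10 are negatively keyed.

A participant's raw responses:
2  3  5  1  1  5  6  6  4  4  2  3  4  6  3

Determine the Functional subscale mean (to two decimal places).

Functional items: 2, 3, 8, 10, 11.
Of these, item 10 is negatively keyed; on a 1–6 scale, reversed = 7 − raw.
  item 2: 3
  item 3: 5
  item 8: 6
  item 10: 7 − 4 = 3
  item 11: 2
Sum = 3 + 5 + 6 + 3 + 2 = 19
Mean = 19 / 5 = 3.80

3.80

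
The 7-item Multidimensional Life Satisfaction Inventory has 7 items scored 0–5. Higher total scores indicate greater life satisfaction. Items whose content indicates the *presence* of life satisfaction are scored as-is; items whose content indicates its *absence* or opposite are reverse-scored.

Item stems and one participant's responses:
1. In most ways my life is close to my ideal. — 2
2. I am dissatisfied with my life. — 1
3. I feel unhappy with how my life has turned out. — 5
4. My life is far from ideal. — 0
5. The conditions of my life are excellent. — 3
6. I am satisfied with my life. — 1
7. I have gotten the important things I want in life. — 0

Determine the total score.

Items 2, 3, 4 describe the absence/opposite of life satisfaction → reverse-score.
on a 0–5 scale, reversed = 5 − raw.
  item 1: 2
  item 2: 5 − 1 = 4
  item 3: 5 − 5 = 0
  item 4: 5 − 0 = 5
  item 5: 3
  item 6: 1
  item 7: 0
Total = 2 + 4 + 0 + 5 + 3 + 1 + 0 = 15

15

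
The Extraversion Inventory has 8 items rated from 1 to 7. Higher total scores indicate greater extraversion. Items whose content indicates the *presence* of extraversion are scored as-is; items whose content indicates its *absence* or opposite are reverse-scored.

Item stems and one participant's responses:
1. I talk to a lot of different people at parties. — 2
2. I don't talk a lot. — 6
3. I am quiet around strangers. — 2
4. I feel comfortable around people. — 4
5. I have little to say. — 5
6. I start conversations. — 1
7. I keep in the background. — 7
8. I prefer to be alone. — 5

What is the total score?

Items 2, 3, 5, 7, 8 describe the absence/opposite of extraversion → reverse-score.
reverse-coded value = 8 − response.
  item 1: 2
  item 2: 8 − 6 = 2
  item 3: 8 − 2 = 6
  item 4: 4
  item 5: 8 − 5 = 3
  item 6: 1
  item 7: 8 − 7 = 1
  item 8: 8 − 5 = 3
Total = 2 + 2 + 6 + 4 + 3 + 1 + 1 + 3 = 22

22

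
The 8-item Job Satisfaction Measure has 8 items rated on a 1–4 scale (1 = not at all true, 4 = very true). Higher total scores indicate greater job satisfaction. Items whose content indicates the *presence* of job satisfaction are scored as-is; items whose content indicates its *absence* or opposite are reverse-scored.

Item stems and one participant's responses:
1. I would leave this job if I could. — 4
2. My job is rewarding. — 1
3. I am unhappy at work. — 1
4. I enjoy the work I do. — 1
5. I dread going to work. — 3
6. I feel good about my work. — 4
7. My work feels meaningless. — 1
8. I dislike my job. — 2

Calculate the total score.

20

Items 1, 3, 5, 7, 8 describe the absence/opposite of job satisfaction → reverse-score.
on a 1–4 scale, reversed = 5 − raw.
  item 1: 5 − 4 = 1
  item 2: 1
  item 3: 5 − 1 = 4
  item 4: 1
  item 5: 5 − 3 = 2
  item 6: 4
  item 7: 5 − 1 = 4
  item 8: 5 − 2 = 3
Total = 1 + 1 + 4 + 1 + 2 + 4 + 4 + 3 = 20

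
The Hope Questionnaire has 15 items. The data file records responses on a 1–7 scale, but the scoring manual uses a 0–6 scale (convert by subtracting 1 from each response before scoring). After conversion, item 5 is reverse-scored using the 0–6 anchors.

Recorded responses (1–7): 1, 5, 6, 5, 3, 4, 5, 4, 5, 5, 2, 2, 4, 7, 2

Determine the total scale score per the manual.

47

Convert to 0–6: 0, 4, 5, 4, 2, 3, 4, 3, 4, 4, 1, 1, 3, 6, 1
Reverse-coded (on a 0–6 scale, reversed = 6 − raw):
  item 5: 6 − 2 = 4
Scored: 0, 4, 5, 4, 4, 3, 4, 3, 4, 4, 1, 1, 3, 6, 1
Total = 47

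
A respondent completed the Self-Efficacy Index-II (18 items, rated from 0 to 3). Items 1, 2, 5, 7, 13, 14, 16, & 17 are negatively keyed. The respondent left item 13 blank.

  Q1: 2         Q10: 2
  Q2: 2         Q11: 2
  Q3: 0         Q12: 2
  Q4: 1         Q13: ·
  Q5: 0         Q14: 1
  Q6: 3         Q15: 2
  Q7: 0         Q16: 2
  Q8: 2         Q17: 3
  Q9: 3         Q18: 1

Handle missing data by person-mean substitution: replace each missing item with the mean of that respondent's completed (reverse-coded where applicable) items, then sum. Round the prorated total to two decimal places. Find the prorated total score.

Reverse-coded (reversed = (0+3) − raw = 3 − raw):
  item 1: 3 − 2 = 1
  item 2: 3 − 2 = 1
  item 5: 3 − 0 = 3
  item 7: 3 − 0 = 3
  item 14: 3 − 1 = 2
  item 16: 3 − 2 = 1
  item 17: 3 − 3 = 0
Completed scored items (17 of 18): 1, 1, 0, 1, 3, 3, 3, 2, 3, 2, 2, 2, 2, 2, 1, 0, 1; sum = 29.
Person mean = 29 / 17 ≈ 1.7059
Prorated total = (29 / 17) × 18 = 30.71 (to 2 dp)

30.71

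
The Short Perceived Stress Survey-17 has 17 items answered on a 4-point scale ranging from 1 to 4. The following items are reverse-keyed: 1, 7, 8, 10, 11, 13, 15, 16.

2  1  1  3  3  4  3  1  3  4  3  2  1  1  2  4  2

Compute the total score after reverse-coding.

Apply reverse scoring (reverse-coded value = 5 − response):
  item 1: 5 − 2 = 3
  item 7: 5 − 3 = 2
  item 8: 5 − 1 = 4
  item 10: 5 − 4 = 1
  item 11: 5 − 3 = 2
  item 13: 5 − 1 = 4
  item 15: 5 − 2 = 3
  item 16: 5 − 4 = 1
After reverse-coding: 3, 1, 1, 3, 3, 4, 2, 4, 3, 1, 2, 2, 4, 1, 3, 1, 2
Total = 3 + 1 + 1 + 3 + 3 + 4 + 2 + 4 + 3 + 1 + 2 + 2 + 4 + 1 + 3 + 1 + 2 = 40

40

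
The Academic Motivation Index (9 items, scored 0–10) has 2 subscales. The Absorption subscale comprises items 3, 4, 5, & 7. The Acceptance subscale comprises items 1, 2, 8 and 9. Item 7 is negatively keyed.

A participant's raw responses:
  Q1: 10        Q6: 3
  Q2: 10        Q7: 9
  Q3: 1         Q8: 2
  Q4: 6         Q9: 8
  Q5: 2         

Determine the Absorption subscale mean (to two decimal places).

Absorption items: 3, 4, 5, 7.
Of these, item 7 is negatively keyed; on a 0–10 scale, reversed = 10 − raw.
  item 3: 1
  item 4: 6
  item 5: 2
  item 7: 10 − 9 = 1
Sum = 1 + 6 + 2 + 1 = 10
Mean = 10 / 4 = 2.50

2.50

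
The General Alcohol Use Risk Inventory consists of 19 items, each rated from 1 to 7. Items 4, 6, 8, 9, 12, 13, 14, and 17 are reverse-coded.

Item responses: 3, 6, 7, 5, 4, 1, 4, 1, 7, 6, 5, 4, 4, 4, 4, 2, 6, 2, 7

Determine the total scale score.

Raw sum = 82. Reverse-coded items: 4, 6, 8, 9, 12, 13, 14, 17; their raw sum = 32.
Each reversal replaces raw with 8 − raw, changing the total by 8 − 2·raw per item.
Total = 82 + 8·8 − 2·32 = 82 + 64 − 64 = 82

82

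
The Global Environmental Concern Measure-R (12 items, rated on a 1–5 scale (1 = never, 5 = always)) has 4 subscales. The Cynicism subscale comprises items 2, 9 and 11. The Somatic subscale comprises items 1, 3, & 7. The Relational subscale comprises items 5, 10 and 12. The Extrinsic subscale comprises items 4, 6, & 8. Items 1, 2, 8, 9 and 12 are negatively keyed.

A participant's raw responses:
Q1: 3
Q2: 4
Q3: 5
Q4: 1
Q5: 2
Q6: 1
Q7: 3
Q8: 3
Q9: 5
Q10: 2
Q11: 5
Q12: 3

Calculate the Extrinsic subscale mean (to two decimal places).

Extrinsic items: 4, 6, 8.
Of these, item 8 is negatively keyed; reverse-coded value = 6 − response.
  item 4: 1
  item 6: 1
  item 8: 6 − 3 = 3
Sum = 1 + 1 + 3 = 5
Mean = 5 / 3 = 1.67

1.67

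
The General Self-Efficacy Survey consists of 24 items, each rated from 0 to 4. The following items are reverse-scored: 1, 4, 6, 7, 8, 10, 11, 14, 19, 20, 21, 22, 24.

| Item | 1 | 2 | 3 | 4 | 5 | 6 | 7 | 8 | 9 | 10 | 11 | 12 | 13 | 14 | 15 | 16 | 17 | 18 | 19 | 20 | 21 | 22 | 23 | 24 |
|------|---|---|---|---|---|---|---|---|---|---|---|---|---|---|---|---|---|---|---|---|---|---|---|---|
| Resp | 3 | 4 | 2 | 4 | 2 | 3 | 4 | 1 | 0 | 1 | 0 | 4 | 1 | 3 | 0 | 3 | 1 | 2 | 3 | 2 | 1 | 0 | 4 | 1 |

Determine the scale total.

49

Raw sum = 49. Reverse-scored items: 1, 4, 6, 7, 8, 10, 11, 14, 19, 20, 21, 22, 24; their raw sum = 26.
Each reversal replaces raw with 4 − raw, changing the total by 4 − 2·raw per item.
Total = 49 + 13·4 − 2·26 = 49 + 52 − 52 = 49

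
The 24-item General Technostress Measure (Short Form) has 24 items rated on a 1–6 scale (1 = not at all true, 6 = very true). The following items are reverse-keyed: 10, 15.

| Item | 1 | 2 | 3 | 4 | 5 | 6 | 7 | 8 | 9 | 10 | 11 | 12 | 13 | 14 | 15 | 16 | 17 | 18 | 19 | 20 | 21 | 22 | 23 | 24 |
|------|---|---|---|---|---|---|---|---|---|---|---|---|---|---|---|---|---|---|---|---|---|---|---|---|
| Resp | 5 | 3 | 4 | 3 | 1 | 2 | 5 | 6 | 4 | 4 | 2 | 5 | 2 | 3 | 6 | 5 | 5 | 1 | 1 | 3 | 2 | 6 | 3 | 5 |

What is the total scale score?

Reverse-keyed items use 7 − raw:
  item 10: 7 − 4 = 3
  item 15: 7 − 6 = 1
After reverse-coding: 5, 3, 4, 3, 1, 2, 5, 6, 4, 3, 2, 5, 2, 3, 1, 5, 5, 1, 1, 3, 2, 6, 3, 5
Total = 5 + 3 + 4 + 3 + 1 + 2 + 5 + 6 + 4 + 3 + 2 + 5 + 2 + 3 + 1 + 5 + 5 + 1 + 1 + 3 + 2 + 6 + 3 + 5 = 80

80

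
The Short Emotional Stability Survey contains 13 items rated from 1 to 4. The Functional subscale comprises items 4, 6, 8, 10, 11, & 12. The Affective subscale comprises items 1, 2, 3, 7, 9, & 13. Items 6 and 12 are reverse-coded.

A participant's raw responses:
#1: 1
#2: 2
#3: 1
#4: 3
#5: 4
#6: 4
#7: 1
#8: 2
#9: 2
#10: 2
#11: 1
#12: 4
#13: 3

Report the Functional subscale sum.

10

Functional items: 4, 6, 8, 10, 11, 12.
Of these, items 6 & 12 are reverse-coded; on a 1–4 scale, reversed = 5 − raw.
  item 4: 3
  item 6: 5 − 4 = 1
  item 8: 2
  item 10: 2
  item 11: 1
  item 12: 5 − 4 = 1
Sum = 3 + 1 + 2 + 2 + 1 + 1 = 10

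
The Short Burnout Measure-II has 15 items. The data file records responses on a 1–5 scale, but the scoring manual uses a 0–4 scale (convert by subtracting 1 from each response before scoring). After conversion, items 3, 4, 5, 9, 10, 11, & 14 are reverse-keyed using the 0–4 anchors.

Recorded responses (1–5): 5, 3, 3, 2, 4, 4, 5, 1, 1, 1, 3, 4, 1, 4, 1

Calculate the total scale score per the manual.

33

Convert to 0–4: 4, 2, 2, 1, 3, 3, 4, 0, 0, 0, 2, 3, 0, 3, 0
Reverse-coded (reversed = (0+4) − raw = 4 − raw):
  item 3: 4 − 2 = 2
  item 4: 4 − 1 = 3
  item 5: 4 − 3 = 1
  item 9: 4 − 0 = 4
  item 10: 4 − 0 = 4
  item 11: 4 − 2 = 2
  item 14: 4 − 3 = 1
Scored: 4, 2, 2, 3, 1, 3, 4, 0, 4, 4, 2, 3, 0, 1, 0
Total = 33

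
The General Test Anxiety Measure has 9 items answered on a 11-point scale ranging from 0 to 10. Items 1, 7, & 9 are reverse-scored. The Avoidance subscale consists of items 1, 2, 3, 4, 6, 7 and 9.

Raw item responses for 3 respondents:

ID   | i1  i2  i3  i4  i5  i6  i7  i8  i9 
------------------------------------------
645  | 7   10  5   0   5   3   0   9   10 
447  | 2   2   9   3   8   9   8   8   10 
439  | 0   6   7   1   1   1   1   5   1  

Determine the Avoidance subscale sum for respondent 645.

31

Respondent 645 raw: 7, 10, 5, 0, 5, 3, 0, 9, 10.
Avoidance items: 1, 2, 3, 4, 6, 7, 9.
Reverse-coded (reversed = (0+10) − raw = 10 − raw):
  item 1: 10 − 7 = 3
  item 2: 10
  item 3: 5
  item 4: 0
  item 6: 3
  item 7: 10 − 0 = 10
  item 9: 10 − 10 = 0
Sum = 3 + 10 + 5 + 0 + 3 + 10 + 0 = 31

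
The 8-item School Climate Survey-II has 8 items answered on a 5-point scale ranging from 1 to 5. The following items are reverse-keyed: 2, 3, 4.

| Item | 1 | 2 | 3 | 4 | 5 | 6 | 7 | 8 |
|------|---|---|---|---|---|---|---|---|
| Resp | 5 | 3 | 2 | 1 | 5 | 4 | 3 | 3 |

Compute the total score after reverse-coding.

32

Reversing items 2, 3, & 4 with 6 − raw:
Total = 5 + (6−3) + (6−2) + (6−1) + 5 + 4 + 3 + 3
      = 5 + 3 + 4 + 5 + 5 + 4 + 3 + 3 = 32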